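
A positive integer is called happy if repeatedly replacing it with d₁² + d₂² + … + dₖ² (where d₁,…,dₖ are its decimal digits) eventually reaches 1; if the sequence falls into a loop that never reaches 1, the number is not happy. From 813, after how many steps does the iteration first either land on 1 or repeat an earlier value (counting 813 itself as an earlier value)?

12

813 → 8² + 1² + 3² = 74
74 → 7² + 4² = 65
65 → 6² + 5² = 61
61 → 6² + 1² = 37
37 → 3² + 7² = 58
58 → 5² + 8² = 89
89 → 8² + 9² = 145
145 → 1² + 4² + 5² = 42
42 → 4² + 2² = 20
20 → 2² + 0² = 4
4 → 4² = 16
16 → 1² + 6² = 37  — 37 repeats.
That took 12 steps.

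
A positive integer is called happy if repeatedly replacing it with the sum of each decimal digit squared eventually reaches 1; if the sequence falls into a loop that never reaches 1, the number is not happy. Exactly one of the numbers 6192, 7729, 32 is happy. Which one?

6192: 6192 → 122 → 9 → 81 → 65 → 61 → 37 → 58 → 89 → 145 → 42 → 20 → 4 → 16 → 37  — repeats 37 (not happy)
7729: 7729 → 183 → 74 → 65 → 61 → 37 → 58 → 89 → 145 → 42 → 20 → 4 → 16 → 37  — repeats 37 (not happy)
32: 32 → 13 → 10 → 1  — reaches 1 (happy)

32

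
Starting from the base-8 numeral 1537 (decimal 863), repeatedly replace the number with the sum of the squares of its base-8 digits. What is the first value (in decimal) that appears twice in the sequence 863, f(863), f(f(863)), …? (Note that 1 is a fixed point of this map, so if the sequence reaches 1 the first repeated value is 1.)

863 = (1,5,3,7)_8 → 84
84 = (1,2,4)_8 → 21
21 = (2,5)_8 → 29
29 = (3,5)_8 → 34
34 = (4,2)_8 → 20
20 = (2,4)_8 → 20  — 20 already appeared earlier.

20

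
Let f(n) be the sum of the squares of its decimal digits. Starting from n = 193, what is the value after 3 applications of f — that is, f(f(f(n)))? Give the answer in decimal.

193 → 1² + 9² + 3² = 1 + 81 + 9 = 91
91 → 9² + 1² = 81 + 1 = 82
82 → 8² + 2² = 64 + 4 = 68

68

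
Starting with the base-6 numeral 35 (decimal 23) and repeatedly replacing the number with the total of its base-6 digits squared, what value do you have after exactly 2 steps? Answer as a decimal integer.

41

23 = (3,5)_6 → 3² + 5² = 34
34 = (5,4)_6 → 5² + 4² = 41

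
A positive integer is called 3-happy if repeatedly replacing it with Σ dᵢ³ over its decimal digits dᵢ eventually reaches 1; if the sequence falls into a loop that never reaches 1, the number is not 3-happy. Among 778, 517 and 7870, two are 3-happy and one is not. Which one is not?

517

778: 778 → 1198 → 1243 → 100 → 1  — reaches 1 (3-happy)
517: 517 → 469 → 1009 → 730 → 370 → 370  — repeats 370 (not 3-happy)
7870: 7870 → 1198 → 1243 → 100 → 1  — reaches 1 (3-happy)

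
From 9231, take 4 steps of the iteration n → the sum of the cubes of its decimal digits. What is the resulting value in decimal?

9231 → 9³ + 2³ + 3³ + 1³ = 729 + 8 + 27 + 1 = 765
765 → 7³ + 6³ + 5³ = 343 + 216 + 125 = 684
684 → 6³ + 8³ + 4³ = 216 + 512 + 64 = 792
792 → 7³ + 9³ + 2³ = 343 + 729 + 8 = 1080

1080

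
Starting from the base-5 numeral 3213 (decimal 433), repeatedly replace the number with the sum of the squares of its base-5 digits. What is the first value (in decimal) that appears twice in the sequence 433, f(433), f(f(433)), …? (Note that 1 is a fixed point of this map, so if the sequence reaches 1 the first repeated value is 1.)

433 = (3,2,1,3)_5 → 23
23 = (4,3)_5 → 25
25 = (1,0,0)_5 → 1  — reached the fixed point 1.
1 → 1, so 1 is the first repeated value.

1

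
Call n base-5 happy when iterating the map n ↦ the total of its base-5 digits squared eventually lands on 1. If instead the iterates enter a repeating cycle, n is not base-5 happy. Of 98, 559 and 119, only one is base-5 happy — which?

98: 98 → 34 → 18 → 18  — repeats 18 (not base-5 happy)
559: 559 → 37 → 9 → 17 → 13 → 13  — repeats 13 (not base-5 happy)
119: 119 → 41 → 11 → 5 → 1  — reaches 1 (base-5 happy)

119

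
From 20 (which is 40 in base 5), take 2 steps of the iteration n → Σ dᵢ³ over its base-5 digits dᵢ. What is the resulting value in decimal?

80

20 = (4,0)_5 → 4³ + 0³ = 64
64 = (2,2,4)_5 → 2³ + 2³ + 4³ = 80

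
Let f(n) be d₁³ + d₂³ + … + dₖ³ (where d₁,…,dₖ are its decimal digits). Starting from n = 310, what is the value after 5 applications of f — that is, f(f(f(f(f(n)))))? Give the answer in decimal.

310 → 3³ + 1³ + 0³ = 28
28 → 2³ + 8³ = 520
520 → 5³ + 2³ + 0³ = 133
133 → 1³ + 3³ + 3³ = 55
55 → 5³ + 5³ = 250

250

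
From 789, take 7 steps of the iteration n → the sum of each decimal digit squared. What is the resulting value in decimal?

789 → 7² + 8² + 9² = 49 + 64 + 81 = 194
194 → 1² + 9² + 4² = 1 + 81 + 16 = 98
98 → 9² + 8² = 81 + 64 = 145
145 → 1² + 4² + 5² = 1 + 16 + 25 = 42
42 → 4² + 2² = 16 + 4 = 20
20 → 2² + 0² = 4 + 0 = 4
4 → 4² = 16

16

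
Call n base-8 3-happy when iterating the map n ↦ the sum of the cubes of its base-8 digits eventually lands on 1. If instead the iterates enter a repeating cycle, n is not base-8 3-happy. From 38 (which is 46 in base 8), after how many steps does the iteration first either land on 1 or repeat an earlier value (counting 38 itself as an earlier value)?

38 = (4,6)_8 → 4³ + 6³ = 64 + 216 = 280
280 = (4,3,0)_8 → 4³ + 3³ + 0³ = 64 + 27 + 0 = 91
91 = (1,3,3)_8 → 1³ + 3³ + 3³ = 1 + 27 + 27 = 55
55 = (6,7)_8 → 6³ + 7³ = 216 + 343 = 559
559 = (1,0,5,7)_8 → 1³ + 0³ + 5³ + 7³ = 1 + 0 + 125 + 343 = 469
469 = (7,2,5)_8 → 7³ + 2³ + 5³ = 343 + 8 + 125 = 476
476 = (7,3,4)_8 → 7³ + 3³ + 4³ = 343 + 27 + 64 = 434
434 = (6,6,2)_8 → 6³ + 6³ + 2³ = 216 + 216 + 8 = 440
440 = (6,7,0)_8 → 6³ + 7³ + 0³ = 216 + 343 + 0 = 559  — 559 repeats.
That took 9 steps.

9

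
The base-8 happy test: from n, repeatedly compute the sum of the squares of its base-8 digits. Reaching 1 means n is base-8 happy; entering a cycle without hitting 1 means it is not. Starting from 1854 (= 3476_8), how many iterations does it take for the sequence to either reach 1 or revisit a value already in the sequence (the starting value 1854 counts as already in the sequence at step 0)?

11

1854 = (3,4,7,6)_8 → 3² + 4² + 7² + 6² = 110
110 = (1,5,6)_8 → 1² + 5² + 6² = 62
62 = (7,6)_8 → 7² + 6² = 85
85 = (1,2,5)_8 → 1² + 2² + 5² = 30
30 = (3,6)_8 → 3² + 6² = 45
45 = (5,5)_8 → 5² + 5² = 50
50 = (6,2)_8 → 6² + 2² = 40
40 = (5,0)_8 → 5² + 0² = 25
25 = (3,1)_8 → 3² + 1² = 10
10 = (1,2)_8 → 1² + 2² = 5
5 = (5)_8 → 5² = 25  — 25 repeats.
That took 11 steps.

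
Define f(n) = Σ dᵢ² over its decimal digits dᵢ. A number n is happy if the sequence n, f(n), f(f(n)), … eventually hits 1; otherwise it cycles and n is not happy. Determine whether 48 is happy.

not happy

48 → 80
80 → 64
64 → 52
52 → 29
29 → 85
85 → 89
89 → 145
145 → 42
42 → 20
20 → 4
4 → 16
16 → 37
37 → 58
58 → 89  — 89 already seen; the sequence cycles without reaching 1.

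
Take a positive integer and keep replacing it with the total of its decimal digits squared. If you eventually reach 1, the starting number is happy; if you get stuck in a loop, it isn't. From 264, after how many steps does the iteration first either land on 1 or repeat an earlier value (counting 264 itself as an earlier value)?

11

264 → 2² + 6² + 4² = 4 + 36 + 16 = 56
56 → 5² + 6² = 25 + 36 = 61
61 → 6² + 1² = 36 + 1 = 37
37 → 3² + 7² = 9 + 49 = 58
58 → 5² + 8² = 25 + 64 = 89
89 → 8² + 9² = 64 + 81 = 145
145 → 1² + 4² + 5² = 1 + 16 + 25 = 42
42 → 4² + 2² = 16 + 4 = 20
20 → 2² + 0² = 4 + 0 = 4
4 → 4² = 16
16 → 1² + 6² = 1 + 36 = 37  — 37 repeats.
That took 11 steps.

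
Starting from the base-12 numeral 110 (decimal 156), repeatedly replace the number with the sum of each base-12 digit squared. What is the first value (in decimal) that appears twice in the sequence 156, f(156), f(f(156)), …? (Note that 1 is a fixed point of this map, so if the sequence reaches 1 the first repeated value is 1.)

26

156 = (1,1,0)_12 → 1² + 1² + 0² = 2
2 = (2)_12 → 2² = 4
4 = (4)_12 → 4² = 16
16 = (1,4)_12 → 1² + 4² = 17
17 = (1,5)_12 → 1² + 5² = 26
26 = (2,2)_12 → 2² + 2² = 8
8 = (8)_12 → 8² = 64
64 = (5,4)_12 → 5² + 4² = 41
41 = (3,5)_12 → 3² + 5² = 34
34 = (2,10)_12 → 2² + 10² = 104
104 = (8,8)_12 → 8² + 8² = 128
128 = (10,8)_12 → 10² + 8² = 164
164 = (1,1,8)_12 → 1² + 1² + 8² = 66
66 = (5,6)_12 → 5² + 6² = 61
61 = (5,1)_12 → 5² + 1² = 26  — 26 already appeared earlier.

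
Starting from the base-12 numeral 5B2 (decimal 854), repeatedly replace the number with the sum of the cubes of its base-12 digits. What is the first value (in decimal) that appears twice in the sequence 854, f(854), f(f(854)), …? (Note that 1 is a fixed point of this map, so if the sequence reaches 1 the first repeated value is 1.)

854 = (5,11,2)_12 → 5³ + 11³ + 2³ = 1464
1464 = (10,2,0)_12 → 10³ + 2³ + 0³ = 1008
1008 = (7,0,0)_12 → 7³ + 0³ + 0³ = 343
343 = (2,4,7)_12 → 2³ + 4³ + 7³ = 415
415 = (2,10,7)_12 → 2³ + 10³ + 7³ = 1351
1351 = (9,4,7)_12 → 9³ + 4³ + 7³ = 1136
1136 = (7,10,8)_12 → 7³ + 10³ + 8³ = 1855
1855 = (1,0,10,7)_12 → 1³ + 0³ + 10³ + 7³ = 1344
1344 = (9,4,0)_12 → 9³ + 4³ + 0³ = 793
793 = (5,6,1)_12 → 5³ + 6³ + 1³ = 342
342 = (2,4,6)_12 → 2³ + 4³ + 6³ = 288
288 = (2,0,0)_12 → 2³ + 0³ + 0³ = 8
8 = (8)_12 → 8³ = 512
512 = (3,6,8)_12 → 3³ + 6³ + 8³ = 755
755 = (5,2,11)_12 → 5³ + 2³ + 11³ = 1464  — 1464 already appeared earlier.

1464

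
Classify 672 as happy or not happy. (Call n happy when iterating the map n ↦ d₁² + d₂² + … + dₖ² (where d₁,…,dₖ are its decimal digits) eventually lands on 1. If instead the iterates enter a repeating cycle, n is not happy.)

not happy

672 → 6² + 7² + 2² = 36 + 49 + 4 = 89
89 → 8² + 9² = 64 + 81 = 145
145 → 1² + 4² + 5² = 1 + 16 + 25 = 42
42 → 4² + 2² = 16 + 4 = 20
20 → 2² + 0² = 4 + 0 = 4
4 → 4² = 16
16 → 1² + 6² = 1 + 36 = 37
37 → 3² + 7² = 9 + 49 = 58
58 → 5² + 8² = 25 + 64 = 89  — 89 already seen; the sequence cycles without reaching 1.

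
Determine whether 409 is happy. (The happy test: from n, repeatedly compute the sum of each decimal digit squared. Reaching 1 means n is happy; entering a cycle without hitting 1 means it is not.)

happy

409 → 4² + 0² + 9² = 16 + 0 + 81 = 97
97 → 9² + 7² = 81 + 49 = 130
130 → 1² + 3² + 0² = 1 + 9 + 0 = 10
10 → 1² + 0² = 1 + 0 = 1  — reached 1.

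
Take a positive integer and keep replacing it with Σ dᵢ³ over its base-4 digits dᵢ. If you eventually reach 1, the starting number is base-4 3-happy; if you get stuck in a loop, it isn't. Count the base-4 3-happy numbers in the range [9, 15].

1

9: 9 → 9  (repeats 9)
10: 10 → 16 → 1  (reaches 1)
11: 11 → 35 → 35  (repeats 35)
12: 12 → 27 → 36 → 9 → 9  (repeats 9)
13: 13 → 28 → 28  (repeats 28)
14: 14 → 35 → 35  (repeats 35)
15: 15 → 54 → 36 → 9 → 9  (repeats 9)
base-4 3-happy: 10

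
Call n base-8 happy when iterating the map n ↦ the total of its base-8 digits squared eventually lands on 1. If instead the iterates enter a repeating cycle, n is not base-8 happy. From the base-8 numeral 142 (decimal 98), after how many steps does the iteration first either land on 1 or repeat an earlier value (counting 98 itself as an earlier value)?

5

98 = (1,4,2)_8 → 1² + 4² + 2² = 1 + 16 + 4 = 21
21 = (2,5)_8 → 2² + 5² = 4 + 25 = 29
29 = (3,5)_8 → 3² + 5² = 9 + 25 = 34
34 = (4,2)_8 → 4² + 2² = 16 + 4 = 20
20 = (2,4)_8 → 2² + 4² = 4 + 16 = 20  — 20 repeats.
That took 5 steps.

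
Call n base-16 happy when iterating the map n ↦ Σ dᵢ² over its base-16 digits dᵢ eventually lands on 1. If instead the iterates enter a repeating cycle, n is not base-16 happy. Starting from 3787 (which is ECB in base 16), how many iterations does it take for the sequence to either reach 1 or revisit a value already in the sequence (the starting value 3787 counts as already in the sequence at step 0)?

3787 = (14,12,11)_16 → 461
461 = (1,12,13)_16 → 314
314 = (1,3,10)_16 → 110
110 = (6,14)_16 → 232
232 = (14,8)_16 → 260
260 = (1,0,4)_16 → 17
17 = (1,1)_16 → 2
2 = (2)_16 → 4
4 = (4)_16 → 16
16 = (1,0)_16 → 1  — reached 1.
That took 10 steps.

10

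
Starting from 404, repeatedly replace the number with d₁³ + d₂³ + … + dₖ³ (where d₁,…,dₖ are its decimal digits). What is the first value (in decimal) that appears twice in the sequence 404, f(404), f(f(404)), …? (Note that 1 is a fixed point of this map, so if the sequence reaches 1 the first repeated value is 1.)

371

404 → 4³ + 0³ + 4³ = 128
128 → 1³ + 2³ + 8³ = 521
521 → 5³ + 2³ + 1³ = 134
134 → 1³ + 3³ + 4³ = 92
92 → 9³ + 2³ = 737
737 → 7³ + 3³ + 7³ = 713
713 → 7³ + 1³ + 3³ = 371
371 → 3³ + 7³ + 1³ = 371  — 371 already appeared earlier.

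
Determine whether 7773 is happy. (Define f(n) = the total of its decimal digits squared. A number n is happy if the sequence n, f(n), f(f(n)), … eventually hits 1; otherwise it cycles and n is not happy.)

not happy

7773 → 7² + 7² + 7² + 3² = 156
156 → 1² + 5² + 6² = 62
62 → 6² + 2² = 40
40 → 4² + 0² = 16
16 → 1² + 6² = 37
37 → 3² + 7² = 58
58 → 5² + 8² = 89
89 → 8² + 9² = 145
145 → 1² + 4² + 5² = 42
42 → 4² + 2² = 20
20 → 2² + 0² = 4
4 → 4² = 16  — 16 already seen; the sequence cycles without reaching 1.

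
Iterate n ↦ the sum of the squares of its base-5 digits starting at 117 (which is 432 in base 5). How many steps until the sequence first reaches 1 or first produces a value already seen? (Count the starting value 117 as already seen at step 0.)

117 = (4,3,2)_5 → 4² + 3² + 2² = 29
29 = (1,0,4)_5 → 1² + 0² + 4² = 17
17 = (3,2)_5 → 3² + 2² = 13
13 = (2,3)_5 → 2² + 3² = 13  — 13 repeats.
That took 4 steps.

4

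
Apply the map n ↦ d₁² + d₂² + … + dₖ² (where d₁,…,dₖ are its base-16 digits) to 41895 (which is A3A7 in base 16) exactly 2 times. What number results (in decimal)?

41895 = (10,3,10,7)_16 → 10² + 3² + 10² + 7² = 258
258 = (1,0,2)_16 → 1² + 0² + 2² = 5

5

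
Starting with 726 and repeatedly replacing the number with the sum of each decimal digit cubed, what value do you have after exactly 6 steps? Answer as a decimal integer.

726 → 7³ + 2³ + 6³ = 567
567 → 5³ + 6³ + 7³ = 684
684 → 6³ + 8³ + 4³ = 792
792 → 7³ + 9³ + 2³ = 1080
1080 → 1³ + 0³ + 8³ + 0³ = 513
513 → 5³ + 1³ + 3³ = 153

153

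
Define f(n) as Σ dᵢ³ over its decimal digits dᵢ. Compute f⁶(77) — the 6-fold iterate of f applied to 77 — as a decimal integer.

74

77 → 7³ + 7³ = 343 + 343 = 686
686 → 6³ + 8³ + 6³ = 216 + 512 + 216 = 944
944 → 9³ + 4³ + 4³ = 729 + 64 + 64 = 857
857 → 8³ + 5³ + 7³ = 512 + 125 + 343 = 980
980 → 9³ + 8³ + 0³ = 729 + 512 + 0 = 1241
1241 → 1³ + 2³ + 4³ + 1³ = 1 + 8 + 64 + 1 = 74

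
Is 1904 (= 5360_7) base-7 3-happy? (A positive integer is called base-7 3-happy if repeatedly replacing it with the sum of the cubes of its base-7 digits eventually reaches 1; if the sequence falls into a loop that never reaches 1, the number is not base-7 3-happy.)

1904 = (5,3,6,0)_7 → 5³ + 3³ + 6³ + 0³ = 368
368 = (1,0,3,4)_7 → 1³ + 0³ + 3³ + 4³ = 92
92 = (1,6,1)_7 → 1³ + 6³ + 1³ = 218
218 = (4,3,1)_7 → 4³ + 3³ + 1³ = 92  — 92 already seen; the sequence cycles without reaching 1.

not base-7 3-happy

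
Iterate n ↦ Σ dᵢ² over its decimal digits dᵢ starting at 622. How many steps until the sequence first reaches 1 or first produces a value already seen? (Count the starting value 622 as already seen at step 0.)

622 → 6² + 2² + 2² = 36 + 4 + 4 = 44
44 → 4² + 4² = 16 + 16 = 32
32 → 3² + 2² = 9 + 4 = 13
13 → 1² + 3² = 1 + 9 = 10
10 → 1² + 0² = 1 + 0 = 1  — reached 1.
That took 5 steps.

5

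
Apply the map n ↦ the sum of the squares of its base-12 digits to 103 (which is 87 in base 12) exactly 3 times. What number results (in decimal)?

103 = (8,7)_12 → 113
113 = (9,5)_12 → 106
106 = (8,10)_12 → 164

164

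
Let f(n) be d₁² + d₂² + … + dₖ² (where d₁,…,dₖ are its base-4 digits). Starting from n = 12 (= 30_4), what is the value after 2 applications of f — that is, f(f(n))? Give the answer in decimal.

5

12 = (3,0)_4 → 3² + 0² = 9 + 0 = 9
9 = (2,1)_4 → 2² + 1² = 4 + 1 = 5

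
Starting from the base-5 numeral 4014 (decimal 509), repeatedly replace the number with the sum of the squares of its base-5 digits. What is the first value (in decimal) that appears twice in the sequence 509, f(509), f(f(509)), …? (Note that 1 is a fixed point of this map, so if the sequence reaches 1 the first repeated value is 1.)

509 = (4,0,1,4)_5 → 4² + 0² + 1² + 4² = 33
33 = (1,1,3)_5 → 1² + 1² + 3² = 11
11 = (2,1)_5 → 2² + 1² = 5
5 = (1,0)_5 → 1² + 0² = 1  — reached the fixed point 1.
1 → 1, so 1 is the first repeated value.

1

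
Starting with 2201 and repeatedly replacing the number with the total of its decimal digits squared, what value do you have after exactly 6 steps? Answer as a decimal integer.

2201 → 2² + 2² + 0² + 1² = 9
9 → 9² = 81
81 → 8² + 1² = 65
65 → 6² + 5² = 61
61 → 6² + 1² = 37
37 → 3² + 7² = 58

58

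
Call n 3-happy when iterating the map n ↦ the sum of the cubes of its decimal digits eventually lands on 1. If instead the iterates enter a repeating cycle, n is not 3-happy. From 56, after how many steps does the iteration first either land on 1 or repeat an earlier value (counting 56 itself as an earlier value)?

6

56 → 5³ + 6³ = 125 + 216 = 341
341 → 3³ + 4³ + 1³ = 27 + 64 + 1 = 92
92 → 9³ + 2³ = 729 + 8 = 737
737 → 7³ + 3³ + 7³ = 343 + 27 + 343 = 713
713 → 7³ + 1³ + 3³ = 343 + 1 + 27 = 371
371 → 3³ + 7³ + 1³ = 27 + 343 + 1 = 371  — 371 repeats.
That took 6 steps.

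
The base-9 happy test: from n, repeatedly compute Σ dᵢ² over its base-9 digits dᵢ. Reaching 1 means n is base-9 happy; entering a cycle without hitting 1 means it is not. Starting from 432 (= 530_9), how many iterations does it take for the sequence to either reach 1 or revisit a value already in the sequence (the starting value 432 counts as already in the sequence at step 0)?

432 = (5,3,0)_9 → 5² + 3² + 0² = 25 + 9 + 0 = 34
34 = (3,7)_9 → 3² + 7² = 9 + 49 = 58
58 = (6,4)_9 → 6² + 4² = 36 + 16 = 52
52 = (5,7)_9 → 5² + 7² = 25 + 49 = 74
74 = (8,2)_9 → 8² + 2² = 64 + 4 = 68
68 = (7,5)_9 → 7² + 5² = 49 + 25 = 74  — 74 repeats.
That took 6 steps.

6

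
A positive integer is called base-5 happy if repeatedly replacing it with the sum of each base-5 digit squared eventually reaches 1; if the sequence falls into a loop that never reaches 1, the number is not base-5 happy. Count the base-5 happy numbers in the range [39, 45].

2

39: 39 → 21 → 17 → 13 → 13  (repeats 13)
40: 40 → 10 → 4 → 16 → 10  (repeats 10)
41: 41 → 11 → 5 → 1  (reaches 1)
42: 42 → 14 → 20 → 16 → 10 → 4 → 16  (repeats 16)
43: 43 → 19 → 25 → 1  (reaches 1)
44: 44 → 26 → 2 → 4 → 16 → 10 → 4  (repeats 4)
45: 45 → 17 → 13 → 13  (repeats 13)
base-5 happy: 41, 43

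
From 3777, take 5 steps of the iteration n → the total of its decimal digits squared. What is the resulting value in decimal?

3777 → 3² + 7² + 7² + 7² = 156
156 → 1² + 5² + 6² = 62
62 → 6² + 2² = 40
40 → 4² + 0² = 16
16 → 1² + 6² = 37

37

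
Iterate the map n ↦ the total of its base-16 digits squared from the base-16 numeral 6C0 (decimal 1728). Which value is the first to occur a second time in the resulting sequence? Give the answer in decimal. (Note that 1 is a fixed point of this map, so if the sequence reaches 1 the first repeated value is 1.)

1728 = (6,12,0)_16 → 180
180 = (11,4)_16 → 137
137 = (8,9)_16 → 145
145 = (9,1)_16 → 82
82 = (5,2)_16 → 29
29 = (1,13)_16 → 170
170 = (10,10)_16 → 200
200 = (12,8)_16 → 208
208 = (13,0)_16 → 169
169 = (10,9)_16 → 181
181 = (11,5)_16 → 146
146 = (9,2)_16 → 85
85 = (5,5)_16 → 50
50 = (3,2)_16 → 13
13 = (13)_16 → 169  — 169 already appeared earlier.

169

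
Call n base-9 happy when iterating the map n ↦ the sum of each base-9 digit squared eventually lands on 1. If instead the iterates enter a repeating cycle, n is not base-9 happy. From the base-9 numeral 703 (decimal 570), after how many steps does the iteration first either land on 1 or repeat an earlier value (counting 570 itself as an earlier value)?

570 = (7,0,3)_9 → 7² + 0² + 3² = 58
58 = (6,4)_9 → 6² + 4² = 52
52 = (5,7)_9 → 5² + 7² = 74
74 = (8,2)_9 → 8² + 2² = 68
68 = (7,5)_9 → 7² + 5² = 74  — 74 repeats.
That took 5 steps.

5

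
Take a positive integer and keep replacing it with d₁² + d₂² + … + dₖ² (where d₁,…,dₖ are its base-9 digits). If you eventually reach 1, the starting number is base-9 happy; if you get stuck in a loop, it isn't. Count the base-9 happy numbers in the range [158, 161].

158: 158 → 90 → 2 → 4 → 16 → 50 → 50  (repeats 50)
159: 159 → 101 → 9 → 1  (reaches 1)
160: 160 → 114 → 46 → 26 → 68 → 74 → 68  (repeats 68)
161: 161 → 129 → 35 → 73 → 65 → 53 → 89 → 65  (repeats 65)
base-9 happy: 159

1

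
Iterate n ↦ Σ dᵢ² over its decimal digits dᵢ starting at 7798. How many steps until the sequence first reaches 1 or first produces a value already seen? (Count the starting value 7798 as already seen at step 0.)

7798 → 243
243 → 29
29 → 85
85 → 89
89 → 145
145 → 42
42 → 20
20 → 4
4 → 16
16 → 37
37 → 58
58 → 89  — 89 repeats.
That took 12 steps.

12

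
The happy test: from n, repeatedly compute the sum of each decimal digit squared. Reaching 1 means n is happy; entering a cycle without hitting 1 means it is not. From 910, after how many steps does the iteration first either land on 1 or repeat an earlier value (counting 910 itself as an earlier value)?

4

910 → 9² + 1² + 0² = 81 + 1 + 0 = 82
82 → 8² + 2² = 64 + 4 = 68
68 → 6² + 8² = 36 + 64 = 100
100 → 1² + 0² + 0² = 1 + 0 + 0 = 1  — reached 1.
That took 4 steps.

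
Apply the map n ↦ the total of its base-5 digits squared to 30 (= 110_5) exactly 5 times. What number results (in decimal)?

30 = (1,1,0)_5 → 1² + 1² + 0² = 2
2 = (2)_5 → 2² = 4
4 = (4)_5 → 4² = 16
16 = (3,1)_5 → 3² + 1² = 10
10 = (2,0)_5 → 2² + 0² = 4

4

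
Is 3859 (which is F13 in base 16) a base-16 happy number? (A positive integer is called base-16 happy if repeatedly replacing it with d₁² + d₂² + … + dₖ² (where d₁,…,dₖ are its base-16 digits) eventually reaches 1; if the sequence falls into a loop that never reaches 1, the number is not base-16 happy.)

3859 = (15,1,3)_16 → 15² + 1² + 3² = 225 + 1 + 9 = 235
235 = (14,11)_16 → 14² + 11² = 196 + 121 = 317
317 = (1,3,13)_16 → 1² + 3² + 13² = 1 + 9 + 169 = 179
179 = (11,3)_16 → 11² + 3² = 121 + 9 = 130
130 = (8,2)_16 → 8² + 2² = 64 + 4 = 68
68 = (4,4)_16 → 4² + 4² = 16 + 16 = 32
32 = (2,0)_16 → 2² + 0² = 4 + 0 = 4
4 = (4)_16 → 4² = 16
16 = (1,0)_16 → 1² + 0² = 1 + 0 = 1  — reached 1.

base-16 happy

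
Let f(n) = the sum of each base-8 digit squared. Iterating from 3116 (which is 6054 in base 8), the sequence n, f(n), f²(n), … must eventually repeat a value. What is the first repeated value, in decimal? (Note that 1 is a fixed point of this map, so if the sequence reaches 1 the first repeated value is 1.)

1

3116 = (6,0,5,4)_8 → 6² + 0² + 5² + 4² = 36 + 0 + 25 + 16 = 77
77 = (1,1,5)_8 → 1² + 1² + 5² = 1 + 1 + 25 = 27
27 = (3,3)_8 → 3² + 3² = 9 + 9 = 18
18 = (2,2)_8 → 2² + 2² = 4 + 4 = 8
8 = (1,0)_8 → 1² + 0² = 1 + 0 = 1  — reached the fixed point 1.
1 → 1, so 1 is the first repeated value.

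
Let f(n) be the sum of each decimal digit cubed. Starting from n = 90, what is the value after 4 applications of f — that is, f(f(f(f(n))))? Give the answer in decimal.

90 → 9³ + 0³ = 729
729 → 7³ + 2³ + 9³ = 1080
1080 → 1³ + 0³ + 8³ + 0³ = 513
513 → 5³ + 1³ + 3³ = 153

153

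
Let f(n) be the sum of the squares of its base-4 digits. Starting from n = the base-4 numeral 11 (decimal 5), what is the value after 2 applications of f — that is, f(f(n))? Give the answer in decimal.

5 = (1,1)_4 → 1² + 1² = 1 + 1 = 2
2 = (2)_4 → 2² = 4

4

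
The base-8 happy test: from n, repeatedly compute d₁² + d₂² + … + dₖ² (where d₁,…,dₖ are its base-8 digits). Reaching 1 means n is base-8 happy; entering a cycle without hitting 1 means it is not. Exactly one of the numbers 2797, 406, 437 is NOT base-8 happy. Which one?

2797

2797: 2797 → 84 → 21 → 29 → 34 → 20 → 20  — repeats 20 (not base-8 happy)
406: 406 → 76 → 18 → 8 → 1  — reaches 1 (base-8 happy)
437: 437 → 97 → 18 → 8 → 1  — reaches 1 (base-8 happy)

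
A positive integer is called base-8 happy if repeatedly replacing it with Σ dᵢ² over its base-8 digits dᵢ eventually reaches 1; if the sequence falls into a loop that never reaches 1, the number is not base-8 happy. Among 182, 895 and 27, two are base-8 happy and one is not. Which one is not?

182: 182 → 76 → 18 → 8 → 1  — reaches 1 (base-8 happy)
895: 895 → 124 → 66 → 5 → 25 → 10 → 5  — repeats 5 (not base-8 happy)
27: 27 → 18 → 8 → 1  — reaches 1 (base-8 happy)

895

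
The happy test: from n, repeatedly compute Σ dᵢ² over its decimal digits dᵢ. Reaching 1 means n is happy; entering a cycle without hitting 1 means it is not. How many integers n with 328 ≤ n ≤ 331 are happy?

328: 328 → 77 → 98 → 145 → 42 → 20 → 4 → 16 → 37 → 58 → 89 → 145  (repeats 145)
329: 329 → 94 → 97 → 130 → 10 → 1  (reaches 1)
330: 330 → 18 → 65 → 61 → 37 → 58 → 89 → 145 → 42 → 20 → 4 → 16 → 37  (repeats 37)
331: 331 → 19 → 82 → 68 → 100 → 1  (reaches 1)
happy: 329, 331

2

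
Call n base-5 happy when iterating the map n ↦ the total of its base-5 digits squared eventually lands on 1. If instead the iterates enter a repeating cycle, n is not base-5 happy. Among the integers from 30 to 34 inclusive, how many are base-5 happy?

1

30: 30 → 2 → 4 → 16 → 10 → 4  (repeats 4)
31: 31 → 3 → 9 → 17 → 13 → 13  (repeats 13)
32: 32 → 6 → 2 → 4 → 16 → 10 → 4  (repeats 4)
33: 33 → 11 → 5 → 1  (reaches 1)
34: 34 → 18 → 18  (repeats 18)
base-5 happy: 33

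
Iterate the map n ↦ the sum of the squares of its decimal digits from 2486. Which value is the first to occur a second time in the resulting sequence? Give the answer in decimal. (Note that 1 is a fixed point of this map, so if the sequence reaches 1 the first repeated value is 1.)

89

2486 → 2² + 4² + 8² + 6² = 4 + 16 + 64 + 36 = 120
120 → 1² + 2² + 0² = 1 + 4 + 0 = 5
5 → 5² = 25
25 → 2² + 5² = 4 + 25 = 29
29 → 2² + 9² = 4 + 81 = 85
85 → 8² + 5² = 64 + 25 = 89
89 → 8² + 9² = 64 + 81 = 145
145 → 1² + 4² + 5² = 1 + 16 + 25 = 42
42 → 4² + 2² = 16 + 4 = 20
20 → 2² + 0² = 4 + 0 = 4
4 → 4² = 16
16 → 1² + 6² = 1 + 36 = 37
37 → 3² + 7² = 9 + 49 = 58
58 → 5² + 8² = 25 + 64 = 89  — 89 already appeared earlier.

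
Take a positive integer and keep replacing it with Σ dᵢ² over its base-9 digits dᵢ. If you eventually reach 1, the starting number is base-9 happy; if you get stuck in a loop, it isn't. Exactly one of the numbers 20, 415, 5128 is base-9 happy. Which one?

20: 20 → 8 → 64 → 50 → 50  — repeats 50 (not base-9 happy)
415: 415 → 27 → 9 → 1  — reaches 1 (base-9 happy)
5128: 5128 → 102 → 14 → 26 → 68 → 74 → 68  — repeats 68 (not base-9 happy)

415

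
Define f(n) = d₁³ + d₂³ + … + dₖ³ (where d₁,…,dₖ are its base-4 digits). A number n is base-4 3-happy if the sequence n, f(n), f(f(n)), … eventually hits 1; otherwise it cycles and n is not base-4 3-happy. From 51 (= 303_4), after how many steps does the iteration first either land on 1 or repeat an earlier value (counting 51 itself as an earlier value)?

51 = (3,0,3)_4 → 54
54 = (3,1,2)_4 → 36
36 = (2,1,0)_4 → 9
9 = (2,1)_4 → 9  — 9 repeats.
That took 4 steps.

4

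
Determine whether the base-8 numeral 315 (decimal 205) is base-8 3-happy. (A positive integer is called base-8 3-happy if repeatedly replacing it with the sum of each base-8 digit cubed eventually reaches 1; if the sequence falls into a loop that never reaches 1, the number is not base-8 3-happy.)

205 = (3,1,5)_8 → 3³ + 1³ + 5³ = 27 + 1 + 125 = 153
153 = (2,3,1)_8 → 2³ + 3³ + 1³ = 8 + 27 + 1 = 36
36 = (4,4)_8 → 4³ + 4³ = 64 + 64 = 128
128 = (2,0,0)_8 → 2³ + 0³ + 0³ = 8 + 0 + 0 = 8
8 = (1,0)_8 → 1³ + 0³ = 1 + 0 = 1  — reached 1.

base-8 3-happy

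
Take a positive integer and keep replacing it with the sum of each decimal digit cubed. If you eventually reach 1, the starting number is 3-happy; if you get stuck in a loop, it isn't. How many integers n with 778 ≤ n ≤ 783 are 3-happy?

1

778: 778 → 1198 → 1243 → 100 → 1  (reaches 1)
779: 779 → 1415 → 191 → 731 → 371 → 371  (repeats 371)
780: 780 → 855 → 762 → 567 → 684 → 792 → 1080 → 513 → 153 → 153  (repeats 153)
781: 781 → 856 → 853 → 664 → 496 → 1009 → 730 → 370 → 370  (repeats 370)
782: 782 → 863 → 755 → 593 → 881 → 1025 → 134 → 92 → 737 → 713 → 371 → 371  (repeats 371)
783: 783 → 882 → 1032 → 36 → 243 → 99 → 1458 → 702 → 351 → 153 → 153  (repeats 153)
3-happy: 778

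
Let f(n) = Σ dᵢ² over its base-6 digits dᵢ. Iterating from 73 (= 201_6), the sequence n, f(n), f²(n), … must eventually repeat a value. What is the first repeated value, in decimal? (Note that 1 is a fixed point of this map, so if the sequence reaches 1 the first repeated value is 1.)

5

73 = (2,0,1)_6 → 2² + 0² + 1² = 4 + 0 + 1 = 5
5 = (5)_6 → 5² = 25
25 = (4,1)_6 → 4² + 1² = 16 + 1 = 17
17 = (2,5)_6 → 2² + 5² = 4 + 25 = 29
29 = (4,5)_6 → 4² + 5² = 16 + 25 = 41
41 = (1,0,5)_6 → 1² + 0² + 5² = 1 + 0 + 25 = 26
26 = (4,2)_6 → 4² + 2² = 16 + 4 = 20
20 = (3,2)_6 → 3² + 2² = 9 + 4 = 13
13 = (2,1)_6 → 2² + 1² = 4 + 1 = 5  — 5 already appeared earlier.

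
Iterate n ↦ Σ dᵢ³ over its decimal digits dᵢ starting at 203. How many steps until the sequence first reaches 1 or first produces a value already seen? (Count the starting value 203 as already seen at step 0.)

203 → 2³ + 0³ + 3³ = 8 + 0 + 27 = 35
35 → 3³ + 5³ = 27 + 125 = 152
152 → 1³ + 5³ + 2³ = 1 + 125 + 8 = 134
134 → 1³ + 3³ + 4³ = 1 + 27 + 64 = 92
92 → 9³ + 2³ = 729 + 8 = 737
737 → 7³ + 3³ + 7³ = 343 + 27 + 343 = 713
713 → 7³ + 1³ + 3³ = 343 + 1 + 27 = 371
371 → 3³ + 7³ + 1³ = 27 + 343 + 1 = 371  — 371 repeats.
That took 8 steps.

8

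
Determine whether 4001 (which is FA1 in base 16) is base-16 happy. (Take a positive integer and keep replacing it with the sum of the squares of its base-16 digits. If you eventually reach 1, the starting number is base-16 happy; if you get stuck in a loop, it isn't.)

4001 = (15,10,1)_16 → 15² + 10² + 1² = 225 + 100 + 1 = 326
326 = (1,4,6)_16 → 1² + 4² + 6² = 1 + 16 + 36 = 53
53 = (3,5)_16 → 3² + 5² = 9 + 25 = 34
34 = (2,2)_16 → 2² + 2² = 4 + 4 = 8
8 = (8)_16 → 8² = 64
64 = (4,0)_16 → 4² + 0² = 16 + 0 = 16
16 = (1,0)_16 → 1² + 0² = 1 + 0 = 1  — reached 1.

base-16 happy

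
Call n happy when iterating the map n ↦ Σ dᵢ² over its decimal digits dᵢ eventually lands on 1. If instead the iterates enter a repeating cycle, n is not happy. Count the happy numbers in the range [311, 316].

311: 311 → 11 → 2 → 4 → 16 → 37 → 58 → 89 → 145 → 42 → 20 → 4  — not happy
312: 312 → 14 → 17 → 50 → 25 → 29 → 85 → 89 → 145 → 42 → 20 → 4 → 16 → 37 → 58 → 89  — not happy
313: 313 → 19 → 82 → 68 → 100 → 1  — happy
314: 314 → 26 → 40 → 16 → 37 → 58 → 89 → 145 → 42 → 20 → 4 → 16  — not happy
315: 315 → 35 → 34 → 25 → 29 → 85 → 89 → 145 → 42 → 20 → 4 → 16 → 37 → 58 → 89  — not happy
316: 316 → 46 → 52 → 29 → 85 → 89 → 145 → 42 → 20 → 4 → 16 → 37 → 58 → 89  — not happy
happy: 313

1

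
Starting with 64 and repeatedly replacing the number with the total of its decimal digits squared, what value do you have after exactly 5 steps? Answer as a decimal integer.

64 → 6² + 4² = 52
52 → 5² + 2² = 29
29 → 2² + 9² = 85
85 → 8² + 5² = 89
89 → 8² + 9² = 145

145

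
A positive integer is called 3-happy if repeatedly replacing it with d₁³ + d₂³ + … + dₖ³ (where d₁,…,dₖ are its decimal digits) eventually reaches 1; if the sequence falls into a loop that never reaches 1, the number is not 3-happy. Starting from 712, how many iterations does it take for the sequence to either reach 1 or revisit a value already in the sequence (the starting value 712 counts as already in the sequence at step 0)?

712 → 7³ + 1³ + 2³ = 352
352 → 3³ + 5³ + 2³ = 160
160 → 1³ + 6³ + 0³ = 217
217 → 2³ + 1³ + 7³ = 352  — 352 repeats.
That took 4 steps.

4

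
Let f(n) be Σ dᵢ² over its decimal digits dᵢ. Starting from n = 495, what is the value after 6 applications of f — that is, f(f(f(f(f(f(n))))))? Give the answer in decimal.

495 → 4² + 9² + 5² = 122
122 → 1² + 2² + 2² = 9
9 → 9² = 81
81 → 8² + 1² = 65
65 → 6² + 5² = 61
61 → 6² + 1² = 37

37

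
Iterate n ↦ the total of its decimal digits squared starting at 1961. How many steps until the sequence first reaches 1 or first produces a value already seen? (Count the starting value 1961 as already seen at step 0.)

12

1961 → 1² + 9² + 6² + 1² = 1 + 81 + 36 + 1 = 119
119 → 1² + 1² + 9² = 1 + 1 + 81 = 83
83 → 8² + 3² = 64 + 9 = 73
73 → 7² + 3² = 49 + 9 = 58
58 → 5² + 8² = 25 + 64 = 89
89 → 8² + 9² = 64 + 81 = 145
145 → 1² + 4² + 5² = 1 + 16 + 25 = 42
42 → 4² + 2² = 16 + 4 = 20
20 → 2² + 0² = 4 + 0 = 4
4 → 4² = 16
16 → 1² + 6² = 1 + 36 = 37
37 → 3² + 7² = 9 + 49 = 58  — 58 repeats.
That took 12 steps.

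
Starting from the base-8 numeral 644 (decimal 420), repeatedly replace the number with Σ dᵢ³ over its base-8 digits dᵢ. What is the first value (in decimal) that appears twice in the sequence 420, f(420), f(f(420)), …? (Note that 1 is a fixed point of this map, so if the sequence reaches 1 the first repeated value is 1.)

559

420 = (6,4,4)_8 → 344
344 = (5,3,0)_8 → 152
152 = (2,3,0)_8 → 35
35 = (4,3)_8 → 91
91 = (1,3,3)_8 → 55
55 = (6,7)_8 → 559
559 = (1,0,5,7)_8 → 469
469 = (7,2,5)_8 → 476
476 = (7,3,4)_8 → 434
434 = (6,6,2)_8 → 440
440 = (6,7,0)_8 → 559  — 559 already appeared earlier.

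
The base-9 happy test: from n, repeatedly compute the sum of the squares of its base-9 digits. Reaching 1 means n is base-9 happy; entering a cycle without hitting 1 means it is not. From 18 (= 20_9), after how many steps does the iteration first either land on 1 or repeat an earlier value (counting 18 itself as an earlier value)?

18 = (2,0)_9 → 2² + 0² = 4
4 = (4)_9 → 4² = 16
16 = (1,7)_9 → 1² + 7² = 50
50 = (5,5)_9 → 5² + 5² = 50  — 50 repeats.
That took 4 steps.

4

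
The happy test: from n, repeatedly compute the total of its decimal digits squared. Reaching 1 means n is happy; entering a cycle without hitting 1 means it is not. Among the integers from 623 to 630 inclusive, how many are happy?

623: 623 → 49 → 97 → 130 → 10 → 1  (reaches 1)
624: 624 → 56 → 61 → 37 → 58 → 89 → 145 → 42 → 20 → 4 → 16 → 37  (repeats 37)
625: 625 → 65 → 61 → 37 → 58 → 89 → 145 → 42 → 20 → 4 → 16 → 37  (repeats 37)
626: 626 → 76 → 85 → 89 → 145 → 42 → 20 → 4 → 16 → 37 → 58 → 89  (repeats 89)
627: 627 → 89 → 145 → 42 → 20 → 4 → 16 → 37 → 58 → 89  (repeats 89)
628: 628 → 104 → 17 → 50 → 25 → 29 → 85 → 89 → 145 → 42 → 20 → 4 → 16 → 37 → 58 → 89  (repeats 89)
629: 629 → 121 → 6 → 36 → 45 → 41 → 17 → 50 → 25 → 29 → 85 → 89 → 145 → 42 → 20 → 4 → 16 → 37 → 58 → 89  (repeats 89)
630: 630 → 45 → 41 → 17 → 50 → 25 → 29 → 85 → 89 → 145 → 42 → 20 → 4 → 16 → 37 → 58 → 89  (repeats 89)
happy: 623

1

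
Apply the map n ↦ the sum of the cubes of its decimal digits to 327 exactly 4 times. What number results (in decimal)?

36

327 → 3³ + 2³ + 7³ = 378
378 → 3³ + 7³ + 8³ = 882
882 → 8³ + 8³ + 2³ = 1032
1032 → 1³ + 0³ + 3³ + 2³ = 36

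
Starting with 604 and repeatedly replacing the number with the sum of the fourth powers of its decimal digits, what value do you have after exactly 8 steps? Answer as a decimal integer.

882

604 → 6⁴ + 0⁴ + 4⁴ = 1552
1552 → 1⁴ + 5⁴ + 5⁴ + 2⁴ = 1267
1267 → 1⁴ + 2⁴ + 6⁴ + 7⁴ = 3714
3714 → 3⁴ + 7⁴ + 1⁴ + 4⁴ = 2739
2739 → 2⁴ + 7⁴ + 3⁴ + 9⁴ = 9059
9059 → 9⁴ + 0⁴ + 5⁴ + 9⁴ = 13747
13747 → 1⁴ + 3⁴ + 7⁴ + 4⁴ + 7⁴ = 5140
5140 → 5⁴ + 1⁴ + 4⁴ + 0⁴ = 882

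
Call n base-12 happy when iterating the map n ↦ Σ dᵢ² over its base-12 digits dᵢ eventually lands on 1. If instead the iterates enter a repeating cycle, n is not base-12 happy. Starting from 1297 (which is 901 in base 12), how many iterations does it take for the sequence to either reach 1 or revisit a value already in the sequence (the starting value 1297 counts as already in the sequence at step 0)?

7

1297 = (9,0,1)_12 → 9² + 0² + 1² = 81 + 0 + 1 = 82
82 = (6,10)_12 → 6² + 10² = 36 + 100 = 136
136 = (11,4)_12 → 11² + 4² = 121 + 16 = 137
137 = (11,5)_12 → 11² + 5² = 121 + 25 = 146
146 = (1,0,2)_12 → 1² + 0² + 2² = 1 + 0 + 4 = 5
5 = (5)_12 → 5² = 25
25 = (2,1)_12 → 2² + 1² = 4 + 1 = 5  — 5 repeats.
That took 7 steps.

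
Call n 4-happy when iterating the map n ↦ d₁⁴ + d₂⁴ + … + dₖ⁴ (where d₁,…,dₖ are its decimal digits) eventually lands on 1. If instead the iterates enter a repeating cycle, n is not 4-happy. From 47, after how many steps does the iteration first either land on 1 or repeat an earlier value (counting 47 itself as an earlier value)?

9

47 → 4⁴ + 7⁴ = 2657
2657 → 2⁴ + 6⁴ + 5⁴ + 7⁴ = 4338
4338 → 4⁴ + 3⁴ + 3⁴ + 8⁴ = 4514
4514 → 4⁴ + 5⁴ + 1⁴ + 4⁴ = 1138
1138 → 1⁴ + 1⁴ + 3⁴ + 8⁴ = 4179
4179 → 4⁴ + 1⁴ + 7⁴ + 9⁴ = 9219
9219 → 9⁴ + 2⁴ + 1⁴ + 9⁴ = 13139
13139 → 1⁴ + 3⁴ + 1⁴ + 3⁴ + 9⁴ = 6725
6725 → 6⁴ + 7⁴ + 2⁴ + 5⁴ = 4338  — 4338 repeats.
That took 9 steps.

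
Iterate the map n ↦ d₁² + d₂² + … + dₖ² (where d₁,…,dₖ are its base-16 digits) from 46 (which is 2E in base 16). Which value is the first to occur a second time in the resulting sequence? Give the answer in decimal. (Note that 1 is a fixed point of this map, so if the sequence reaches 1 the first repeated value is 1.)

169

46 = (2,14)_16 → 2² + 14² = 4 + 196 = 200
200 = (12,8)_16 → 12² + 8² = 144 + 64 = 208
208 = (13,0)_16 → 13² + 0² = 169 + 0 = 169
169 = (10,9)_16 → 10² + 9² = 100 + 81 = 181
181 = (11,5)_16 → 11² + 5² = 121 + 25 = 146
146 = (9,2)_16 → 9² + 2² = 81 + 4 = 85
85 = (5,5)_16 → 5² + 5² = 25 + 25 = 50
50 = (3,2)_16 → 3² + 2² = 9 + 4 = 13
13 = (13)_16 → 13² = 169  — 169 already appeared earlier.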